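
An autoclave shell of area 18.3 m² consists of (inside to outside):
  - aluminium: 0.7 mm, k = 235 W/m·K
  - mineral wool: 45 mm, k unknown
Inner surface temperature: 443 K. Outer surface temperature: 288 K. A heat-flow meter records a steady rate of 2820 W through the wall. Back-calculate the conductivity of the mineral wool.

Model the wall as resistances in series:
R_aluminium = L/(kA) = 0.0007/(235×18.3) = 1.628×10^-7 K/W
Sum of known resistances R_other = 1.628×10^-7 K/W
Total R = ΔT/Q = 155/2820 = 0.05496 K/W
R_mineral wool = R_total − R_other = 0.05496 K/W
k = L/(R·A) = 0.045/(0.05496×18.3)

k ≈ 0.0447 W/(m·K)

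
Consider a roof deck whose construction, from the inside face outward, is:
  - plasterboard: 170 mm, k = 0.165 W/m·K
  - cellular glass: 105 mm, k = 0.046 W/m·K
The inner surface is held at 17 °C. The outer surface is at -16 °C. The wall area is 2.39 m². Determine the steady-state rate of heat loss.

Treating each layer as a thermal resistance in series:
R_plasterboard = L/(kA) = 0.17/(0.165×2.39) = 0.4311 K/W
R_cellular glass = L/(kA) = 0.105/(0.046×2.39) = 0.9551 K/W
R_total = 1.386 K/W
Q = ΔT / R_total = 33 / 1.386

Q ≈ 23.8 W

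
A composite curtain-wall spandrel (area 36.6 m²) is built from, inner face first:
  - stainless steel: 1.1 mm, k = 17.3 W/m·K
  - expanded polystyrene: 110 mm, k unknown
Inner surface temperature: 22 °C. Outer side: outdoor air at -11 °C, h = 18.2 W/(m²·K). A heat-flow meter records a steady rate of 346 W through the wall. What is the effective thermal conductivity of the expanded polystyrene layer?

k ≈ 0.032 W/(m·K)

Series thermal resistances:
R_stainless steel = L/(kA) = 0.0011/(17.3×36.6) = 1.737×10^-6 K/W
R_outer film = 1/(h_o·A) = 1/(18.2×36.6) = 0.001501 K/W
Sum of known resistances R_other = 0.001503 K/W
Total R = ΔT/Q = 33/346 = 0.09538 K/W
R_expanded polystyrene = R_total − R_other = 0.09387 K/W
k = L/(R·A) = 0.11/(0.09387×36.6)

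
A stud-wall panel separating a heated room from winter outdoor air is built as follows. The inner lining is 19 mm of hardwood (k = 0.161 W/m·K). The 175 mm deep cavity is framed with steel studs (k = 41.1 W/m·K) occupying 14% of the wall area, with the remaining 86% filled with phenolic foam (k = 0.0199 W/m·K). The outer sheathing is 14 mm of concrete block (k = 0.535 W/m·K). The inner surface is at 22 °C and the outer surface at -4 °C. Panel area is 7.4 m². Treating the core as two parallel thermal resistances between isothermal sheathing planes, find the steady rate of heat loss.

Q ≈ 1100 W

Sheathing layers in series; stud and cavity paths in parallel between them.
R_inner = 0.019/(0.161×7.4) = 0.01595 K/W
R_stud  = 0.175/(41.1×0.14×7.4) = 0.00411 K/W
R_cav   = 0.175/(0.0199×0.86×7.4) = 1.382 K/W
1/R_core = 1/R_stud + 1/R_cav → R_core = 0.004098 K/W
R_outer = 0.014/(0.535×7.4) = 0.003536 K/W
R_total = 0.02358 K/W
Q = ΔT/R_total = 26/0.02358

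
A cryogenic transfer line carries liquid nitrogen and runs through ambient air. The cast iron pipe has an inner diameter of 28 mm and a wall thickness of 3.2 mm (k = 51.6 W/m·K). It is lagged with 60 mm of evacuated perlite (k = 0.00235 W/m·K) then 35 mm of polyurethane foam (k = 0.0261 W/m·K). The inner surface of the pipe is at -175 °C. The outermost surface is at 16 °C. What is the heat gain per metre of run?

Cylindrical conduction, so R = ln(r₂/r₁)/(2πkL) per layer, in series:
R_cast iron pipe wall = ln(17.2/14)/(2π×51.6×1) = 6.349×10^-4 K/W
R_evacuated perlite = ln(77.2/17.2)/(2π×0.00235×1) = 101.7 K/W
R_polyurethane foam = ln(112.2/77.2)/(2π×0.0261×1) = 2.28 K/W
R_total = 104 K/W
Q = ΔT/R_total = 191/104

q′ ≈ 1.84 W/m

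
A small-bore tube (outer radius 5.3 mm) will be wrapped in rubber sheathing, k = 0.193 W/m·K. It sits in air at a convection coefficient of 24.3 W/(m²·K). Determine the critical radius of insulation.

For a cylinder r_cr = k/h = 0.193/24.3
r_cr = 7.94 mm; since the bare radius (5.3 mm) is below r_cr, adding a thin layer of insulation will *increase* heat loss.

r_cr ≈ 7.94 mm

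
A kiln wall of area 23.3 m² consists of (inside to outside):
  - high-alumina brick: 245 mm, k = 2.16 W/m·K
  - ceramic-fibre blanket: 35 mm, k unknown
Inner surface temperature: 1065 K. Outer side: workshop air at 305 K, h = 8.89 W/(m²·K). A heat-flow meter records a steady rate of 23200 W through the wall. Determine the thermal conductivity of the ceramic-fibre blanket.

k ≈ 0.0651 W/(m·K)

Using the resistance-network approach (series):
R_high-alumina brick = L/(kA) = 0.245/(2.16×23.3) = 0.004868 K/W
R_outer film = 1/(h_o·A) = 1/(8.89×23.3) = 0.004828 K/W
Sum of known resistances R_other = 0.009696 K/W
Total R = ΔT/Q = 760/23200 = 0.03276 K/W
R_ceramic-fibre blanket = R_total − R_other = 0.02306 K/W
k = L/(R·A) = 0.035/(0.02306×23.3)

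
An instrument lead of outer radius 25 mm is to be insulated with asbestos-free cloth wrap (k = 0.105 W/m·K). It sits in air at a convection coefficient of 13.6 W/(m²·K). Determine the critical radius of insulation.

r_cr ≈ 7.72 mm

For a cylinder r_cr = k/h = 0.105/13.6
r_cr = 7.72 mm; since the bare radius (25 mm) is above r_cr, any added insulation will reduce heat loss.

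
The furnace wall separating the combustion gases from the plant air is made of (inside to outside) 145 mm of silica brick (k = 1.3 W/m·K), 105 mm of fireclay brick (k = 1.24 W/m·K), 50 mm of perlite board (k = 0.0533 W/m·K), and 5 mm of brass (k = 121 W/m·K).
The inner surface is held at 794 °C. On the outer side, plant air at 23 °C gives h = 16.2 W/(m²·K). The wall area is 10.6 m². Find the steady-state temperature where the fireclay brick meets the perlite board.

T ≈ 668 °C

Series thermal resistances:
R_silica brick = L/(kA) = 0.145/(1.3×10.6) = 0.01052 K/W
R_fireclay brick = L/(kA) = 0.105/(1.24×10.6) = 0.007988 K/W
R_perlite board = L/(kA) = 0.05/(0.0533×10.6) = 0.0885 K/W
R_brass = L/(kA) = 0.005/(121×10.6) = 3.898×10^-6 K/W
R_outer film = 1/(h_o·A) = 1/(16.2×10.6) = 0.005823 K/W
R_total = 0.1128 K/W;  Q = ΔT/R_total = 771/0.1128 = 6833 W
T_interface = T_inner − Q·ΣR(inner→interface) = 794 − 6830×0.01851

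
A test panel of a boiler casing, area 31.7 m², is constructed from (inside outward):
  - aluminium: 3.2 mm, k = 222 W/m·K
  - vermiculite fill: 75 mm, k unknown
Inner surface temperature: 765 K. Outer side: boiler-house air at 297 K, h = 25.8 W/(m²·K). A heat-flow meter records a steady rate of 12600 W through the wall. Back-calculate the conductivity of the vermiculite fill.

k ≈ 0.0659 W/(m·K)

Series thermal resistances:
R_aluminium = L/(kA) = 0.0032/(222×31.7) = 4.547×10^-7 K/W
R_outer film = 1/(h_o·A) = 1/(25.8×31.7) = 0.001223 K/W
Sum of known resistances R_other = 0.001223 K/W
Total R = ΔT/Q = 468/12600 = 0.03714 K/W
R_vermiculite fill = R_total − R_other = 0.03592 K/W
k = L/(R·A) = 0.075/(0.03592×31.7)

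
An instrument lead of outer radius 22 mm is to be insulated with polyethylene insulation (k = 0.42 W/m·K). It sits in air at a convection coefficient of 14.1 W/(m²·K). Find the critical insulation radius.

r_cr ≈ 29.8 mm

For a cylinder r_cr = k/h = 0.42/14.1
r_cr = 29.8 mm; since the bare radius (22 mm) is below r_cr, adding a thin layer of insulation will *increase* heat loss.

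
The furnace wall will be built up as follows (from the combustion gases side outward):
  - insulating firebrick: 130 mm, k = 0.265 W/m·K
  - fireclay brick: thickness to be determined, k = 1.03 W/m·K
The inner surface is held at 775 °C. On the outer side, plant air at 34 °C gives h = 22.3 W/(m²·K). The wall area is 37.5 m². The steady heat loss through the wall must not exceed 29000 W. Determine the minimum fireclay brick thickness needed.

Model the wall as resistances in series:
R_insulating firebrick = L/(kA) = 0.13/(0.265×37.5) = 0.01308 K/W
R_outer film = 1/(h_o·A) = 1/(22.3×37.5) = 0.001196 K/W
Sum of the known resistances R_other = 0.01428 K/W
Required total resistance R_tot = ΔT/Q_allow = 741/29000 = 0.02555 K/W
R_fireclay brick = R_tot − R_other = 0.01127 K/W
L = R·k·A = 0.01127×1.03×37.5

L ≈ 435 mm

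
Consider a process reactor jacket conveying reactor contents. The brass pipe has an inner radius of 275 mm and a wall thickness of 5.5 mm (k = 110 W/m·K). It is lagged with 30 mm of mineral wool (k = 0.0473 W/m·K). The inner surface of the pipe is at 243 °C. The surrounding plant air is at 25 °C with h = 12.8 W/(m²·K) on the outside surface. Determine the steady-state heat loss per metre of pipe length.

q′ ≈ 571 W/m

For a radial system each layer contributes R = ln(r_out/r_in)/(2πkL); films add R = 1/(hA).
R_brass pipe wall = ln(280.5/275)/(2π×110×1) = 2.865×10^-5 K/W
R_mineral wool = ln(310.5/280.5)/(2π×0.0473×1) = 0.3419 K/W
R_outer film = 1/(h_o·2πr_oL) = 1/(12.8×2π×0.3105×1) = 0.04005 K/W
R_total = 0.382 K/W
Q = ΔT/R_total = 218/0.382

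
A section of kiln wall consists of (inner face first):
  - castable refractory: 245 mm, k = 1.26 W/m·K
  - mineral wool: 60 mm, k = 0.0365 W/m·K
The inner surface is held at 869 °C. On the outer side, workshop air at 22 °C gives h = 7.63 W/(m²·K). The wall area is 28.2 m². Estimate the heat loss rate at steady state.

Q ≈ 12100 W

Thermal resistances in series:
R_castable refractory = L/(kA) = 0.245/(1.26×28.2) = 0.006895 K/W
R_mineral wool = L/(kA) = 0.06/(0.0365×28.2) = 0.05829 K/W
R_outer film = 1/(h_o·A) = 1/(7.63×28.2) = 0.004648 K/W
R_total = 0.06983 K/W
Q = ΔT / R_total = 847 / 0.06983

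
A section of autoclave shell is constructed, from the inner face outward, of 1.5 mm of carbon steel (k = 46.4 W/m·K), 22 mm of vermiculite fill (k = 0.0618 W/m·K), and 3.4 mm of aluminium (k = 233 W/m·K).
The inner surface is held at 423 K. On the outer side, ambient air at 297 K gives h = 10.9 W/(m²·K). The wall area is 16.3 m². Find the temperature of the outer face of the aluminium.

Series thermal resistances:
R_carbon steel = L/(kA) = 0.0015/(46.4×16.3) = 1.983×10^-6 K/W
R_vermiculite fill = L/(kA) = 0.022/(0.0618×16.3) = 0.02184 K/W
R_aluminium = L/(kA) = 0.0034/(233×16.3) = 8.952×10^-7 K/W
R_outer film = 1/(h_o·A) = 1/(10.9×16.3) = 0.005628 K/W
R_total = 0.02747 K/W;  Q = ΔT/R_total = 126/0.02747 = 4587 W
T_interface = T_inner − Q·ΣR(inner→interface) = 423 − 4590×0.02184

T ≈ 323 K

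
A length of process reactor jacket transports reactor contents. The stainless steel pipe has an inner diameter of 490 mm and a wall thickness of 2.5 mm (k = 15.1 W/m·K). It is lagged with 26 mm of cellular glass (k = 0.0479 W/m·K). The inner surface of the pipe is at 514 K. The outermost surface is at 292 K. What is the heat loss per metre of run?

Radial resistances (cylindrical: R_cond = ln(r_o/r_i)/(2πkL), R_conv = 1/(h·2πrL)):
R_stainless steel pipe wall = ln(247.5/245)/(2π×15.1×1) = 1.07×10^-4 K/W
R_cellular glass = ln(273.5/247.5)/(2π×0.0479×1) = 0.3319 K/W
R_total = 0.332 K/W
Q = ΔT/R_total = 222/0.332

q′ ≈ 669 W/m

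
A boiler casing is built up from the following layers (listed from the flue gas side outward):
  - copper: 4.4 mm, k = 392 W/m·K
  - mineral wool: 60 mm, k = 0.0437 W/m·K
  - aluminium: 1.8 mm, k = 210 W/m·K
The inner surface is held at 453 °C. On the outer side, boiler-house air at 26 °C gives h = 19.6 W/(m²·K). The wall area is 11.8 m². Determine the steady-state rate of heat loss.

Treating each layer as a thermal resistance in series:
R_copper = L/(kA) = 0.0044/(392×11.8) = 9.512×10^-7 K/W
R_mineral wool = L/(kA) = 0.06/(0.0437×11.8) = 0.1164 K/W
R_aluminium = L/(kA) = 0.0018/(210×11.8) = 7.264×10^-7 K/W
R_outer film = 1/(h_o·A) = 1/(19.6×11.8) = 0.004324 K/W
R_total = 0.1207 K/W
Q = ΔT / R_total = 427 / 0.1207

Q ≈ 3540 W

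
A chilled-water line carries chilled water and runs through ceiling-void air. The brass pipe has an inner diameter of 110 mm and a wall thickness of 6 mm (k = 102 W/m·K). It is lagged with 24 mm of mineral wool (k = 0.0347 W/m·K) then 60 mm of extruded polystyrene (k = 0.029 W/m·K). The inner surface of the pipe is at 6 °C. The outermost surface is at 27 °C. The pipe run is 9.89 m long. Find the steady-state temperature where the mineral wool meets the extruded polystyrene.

Per-layer cylindrical resistances, series-summed:
R_brass pipe wall = ln(61/55)/(2π×102×9.89) = 1.634×10^-5 K/W
R_mineral wool = ln(85/61)/(2π×0.0347×9.89) = 0.1539 K/W
R_extruded polystyrene = ln(145/85)/(2π×0.029×9.89) = 0.2964 K/W
R_total = 0.4503 K/W
Q = ΔT/R_total = 21/0.4503
Q = 46.6 W
T_interface = T_inner + Q·ΣR(inner→interface) = 6 + 46.6×0.1539

T ≈ 13.2 °C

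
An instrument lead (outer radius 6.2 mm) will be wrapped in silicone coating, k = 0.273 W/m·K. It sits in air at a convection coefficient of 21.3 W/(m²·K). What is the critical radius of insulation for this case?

For a cylinder r_cr = k/h = 0.273/21.3
r_cr = 12.8 mm; since the bare radius (6.2 mm) is below r_cr, adding a thin layer of insulation will *increase* heat loss.

r_cr ≈ 12.8 mm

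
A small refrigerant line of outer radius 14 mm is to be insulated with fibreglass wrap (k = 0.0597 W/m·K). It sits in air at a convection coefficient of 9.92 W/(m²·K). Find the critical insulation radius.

For a cylinder r_cr = k/h = 0.0597/9.92
r_cr = 6.02 mm; since the bare radius (14 mm) is above r_cr, any added insulation will reduce heat loss.

r_cr ≈ 6.02 mm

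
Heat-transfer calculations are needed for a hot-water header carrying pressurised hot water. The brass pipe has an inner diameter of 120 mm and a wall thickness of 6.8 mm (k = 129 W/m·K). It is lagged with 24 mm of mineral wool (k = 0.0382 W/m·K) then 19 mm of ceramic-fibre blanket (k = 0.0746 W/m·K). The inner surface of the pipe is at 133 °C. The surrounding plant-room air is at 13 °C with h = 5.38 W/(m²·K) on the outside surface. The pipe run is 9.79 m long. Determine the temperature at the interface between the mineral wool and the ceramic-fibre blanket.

T ≈ 54.4 °C

Radial resistances (cylindrical: R_cond = ln(r_o/r_i)/(2πkL), R_conv = 1/(h·2πrL)):
R_brass pipe wall = ln(66.8/60)/(2π×129×9.79) = 1.353×10^-5 K/W
R_mineral wool = ln(90.8/66.8)/(2π×0.0382×9.79) = 0.1306 K/W
R_ceramic-fibre blanket = ln(109.8/90.8)/(2π×0.0746×9.79) = 0.04141 K/W
R_outer film = 1/(h_o·2πr_oL) = 1/(5.38×2π×0.1098×9.79) = 0.02752 K/W
R_total = 0.1996 K/W
Q = ΔT/R_total = 120/0.1996
Q = 601 W
T_interface = T_inner − Q·ΣR(inner→interface) = 133 − 601×0.1306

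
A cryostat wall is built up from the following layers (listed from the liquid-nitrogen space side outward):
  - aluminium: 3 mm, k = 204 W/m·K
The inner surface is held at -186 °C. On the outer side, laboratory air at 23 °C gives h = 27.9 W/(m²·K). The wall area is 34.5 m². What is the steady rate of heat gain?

Q ≈ 201000 W

Series thermal resistances:
R_aluminium = L/(kA) = 0.003/(204×34.5) = 4.263×10^-7 K/W
R_outer film = 1/(h_o·A) = 1/(27.9×34.5) = 0.001039 K/W
R_total = 0.001039 K/W
Q = ΔT / R_total = 209 / 0.001039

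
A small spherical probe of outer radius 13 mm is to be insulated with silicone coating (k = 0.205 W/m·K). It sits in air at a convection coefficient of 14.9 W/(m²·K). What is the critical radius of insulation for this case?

r_cr ≈ 27.5 mm

For a sphere r_cr = 2k/h = 2×0.205/14.9
r_cr = 27.5 mm; since the bare radius (13 mm) is below r_cr, adding a thin layer of insulation will *increase* heat loss.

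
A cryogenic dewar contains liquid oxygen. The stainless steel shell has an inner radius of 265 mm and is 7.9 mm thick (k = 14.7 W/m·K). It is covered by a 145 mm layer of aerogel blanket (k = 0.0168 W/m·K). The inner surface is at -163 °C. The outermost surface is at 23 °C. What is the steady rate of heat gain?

For a spherical shell R = (1/r₁ − 1/r₂)/(4πk); film R = 1/(h·4πr²). In series:
R_stainless steel shell = (1/0.265 − 1/0.2729)/(4π×14.7) = 5.914×10^-4 K/W
R_aerogel blanket = (1/0.2729 − 1/0.4179)/(4π×0.0168) = 6.022 K/W
R_total = 6.023 K/W
Q = ΔT/R_total = 186/6.023

Q ≈ 30.9 W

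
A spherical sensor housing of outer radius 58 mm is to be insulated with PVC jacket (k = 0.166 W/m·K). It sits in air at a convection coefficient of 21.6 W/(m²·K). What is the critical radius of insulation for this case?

r_cr ≈ 15.4 mm

For a sphere r_cr = 2k/h = 2×0.166/21.6
r_cr = 15.4 mm; since the bare radius (58 mm) is above r_cr, any added insulation will reduce heat loss.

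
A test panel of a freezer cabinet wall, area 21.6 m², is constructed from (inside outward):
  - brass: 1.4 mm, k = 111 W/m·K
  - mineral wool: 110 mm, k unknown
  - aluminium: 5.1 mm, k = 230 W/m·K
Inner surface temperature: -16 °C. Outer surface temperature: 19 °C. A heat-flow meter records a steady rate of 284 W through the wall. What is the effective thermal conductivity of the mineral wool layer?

Series thermal resistances:
R_brass = L/(kA) = 0.0014/(111×21.6) = 5.839×10^-7 K/W
R_aluminium = L/(kA) = 0.0051/(230×21.6) = 1.027×10^-6 K/W
Sum of known resistances R_other = 1.61×10^-6 K/W
Total R = ΔT/Q = 35/284 = 0.1232 K/W
R_mineral wool = R_total − R_other = 0.1232 K/W
k = L/(R·A) = 0.11/(0.1232×21.6)

k ≈ 0.0413 W/(m·K)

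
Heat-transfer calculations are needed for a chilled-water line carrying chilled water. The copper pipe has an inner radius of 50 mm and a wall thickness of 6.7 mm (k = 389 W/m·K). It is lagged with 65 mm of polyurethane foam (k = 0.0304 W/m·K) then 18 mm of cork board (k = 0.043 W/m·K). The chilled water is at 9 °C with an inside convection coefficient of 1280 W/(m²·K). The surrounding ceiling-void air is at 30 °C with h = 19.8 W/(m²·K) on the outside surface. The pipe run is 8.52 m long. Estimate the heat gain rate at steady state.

Q ≈ 39.2 W

Cylindrical conduction, so R = ln(r₂/r₁)/(2πkL) per layer, in series:
R_inner film = 1/(h_i·2πr₁L) = 1/(1280×2π×0.05×8.52) = 2.919×10^-4 K/W
R_copper pipe wall = ln(56.7/50)/(2π×389×8.52) = 6.039×10^-6 K/W
R_polyurethane foam = ln(121.7/56.7)/(2π×0.0304×8.52) = 0.4693 K/W
R_cork board = ln(139.7/121.7)/(2π×0.043×8.52) = 0.05992 K/W
R_outer film = 1/(h_o·2πr_oL) = 1/(19.8×2π×0.1397×8.52) = 0.006753 K/W
R_total = 0.5363 K/W
Q = ΔT/R_total = 21/0.5363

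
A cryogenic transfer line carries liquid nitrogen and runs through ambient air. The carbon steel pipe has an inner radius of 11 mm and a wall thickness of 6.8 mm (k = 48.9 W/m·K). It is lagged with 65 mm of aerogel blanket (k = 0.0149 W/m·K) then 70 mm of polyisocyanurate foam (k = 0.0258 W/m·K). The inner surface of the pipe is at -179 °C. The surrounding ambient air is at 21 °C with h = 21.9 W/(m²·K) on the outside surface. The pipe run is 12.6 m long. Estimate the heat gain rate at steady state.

Per-layer cylindrical resistances, series-summed:
R_carbon steel pipe wall = ln(17.8/11)/(2π×48.9×12.6) = 1.243×10^-4 K/W
R_aerogel blanket = ln(82.8/17.8)/(2π×0.0149×12.6) = 1.303 K/W
R_polyisocyanurate foam = ln(152.8/82.8)/(2π×0.0258×12.6) = 0.3 K/W
R_outer film = 1/(h_o·2πr_oL) = 1/(21.9×2π×0.1528×12.6) = 0.003775 K/W
R_total = 1.607 K/W
Q = ΔT/R_total = 200/1.607

Q ≈ 124 W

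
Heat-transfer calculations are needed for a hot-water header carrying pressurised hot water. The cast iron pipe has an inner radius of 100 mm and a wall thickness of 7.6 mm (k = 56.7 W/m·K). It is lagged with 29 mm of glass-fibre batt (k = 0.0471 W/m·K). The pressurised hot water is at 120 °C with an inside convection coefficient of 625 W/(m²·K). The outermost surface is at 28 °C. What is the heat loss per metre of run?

q′ ≈ 114 W/m

Per-layer cylindrical resistances, series-summed:
R_inner film = 1/(h_i·2πr₁L) = 1/(625×2π×0.1×1) = 0.002546 K/W
R_cast iron pipe wall = ln(107.6/100)/(2π×56.7×1) = 2.056×10^-4 K/W
R_glass-fibre batt = ln(136.6/107.6)/(2π×0.0471×1) = 0.8064 K/W
R_total = 0.8091 K/W
Q = ΔT/R_total = 92/0.8091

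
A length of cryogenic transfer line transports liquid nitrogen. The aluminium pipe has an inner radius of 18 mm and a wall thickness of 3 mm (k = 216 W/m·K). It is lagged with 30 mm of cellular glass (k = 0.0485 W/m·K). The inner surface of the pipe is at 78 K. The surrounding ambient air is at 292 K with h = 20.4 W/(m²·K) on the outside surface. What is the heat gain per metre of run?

q′ ≈ 69.8 W/m

Per-layer cylindrical resistances, series-summed:
R_aluminium pipe wall = ln(21/18)/(2π×216×1) = 1.136×10^-4 K/W
R_cellular glass = ln(51/21)/(2π×0.0485×1) = 2.912 K/W
R_outer film = 1/(h_o·2πr_oL) = 1/(20.4×2π×0.051×1) = 0.153 K/W
R_total = 3.065 K/W
Q = ΔT/R_total = 214/3.065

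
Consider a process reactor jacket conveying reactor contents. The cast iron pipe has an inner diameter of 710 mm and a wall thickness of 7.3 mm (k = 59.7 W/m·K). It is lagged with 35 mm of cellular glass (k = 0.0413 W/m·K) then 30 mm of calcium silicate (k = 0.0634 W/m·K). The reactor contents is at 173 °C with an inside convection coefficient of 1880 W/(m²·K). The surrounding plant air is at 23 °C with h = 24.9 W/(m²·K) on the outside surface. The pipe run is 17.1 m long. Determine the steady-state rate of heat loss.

Treating each annulus and film as a series resistance:
R_inner film = 1/(h_i·2πr₁L) = 1/(1880×2π×0.355×17.1) = 1.395×10^-5 K/W
R_cast iron pipe wall = ln(362.3/355)/(2π×59.7×17.1) = 3.173×10^-6 K/W
R_cellular glass = ln(397.3/362.3)/(2π×0.0413×17.1) = 0.02078 K/W
R_calcium silicate = ln(427.3/397.3)/(2π×0.0634×17.1) = 0.01069 K/W
R_outer film = 1/(h_o·2πr_oL) = 1/(24.9×2π×0.4273×17.1) = 8.748×10^-4 K/W
R_total = 0.03236 K/W
Q = ΔT/R_total = 150/0.03236

Q ≈ 4640 W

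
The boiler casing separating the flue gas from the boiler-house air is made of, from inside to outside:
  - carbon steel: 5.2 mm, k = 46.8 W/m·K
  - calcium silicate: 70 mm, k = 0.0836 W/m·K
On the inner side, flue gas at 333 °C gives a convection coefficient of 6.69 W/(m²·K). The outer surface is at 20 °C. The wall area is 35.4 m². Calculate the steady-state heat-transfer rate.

Treating each layer as a thermal resistance in series:
R_inner film = 1/(h_i·A) = 1/(6.69×35.4) = 0.004223 K/W
R_carbon steel = L/(kA) = 0.0052/(46.8×35.4) = 3.139×10^-6 K/W
R_calcium silicate = L/(kA) = 0.07/(0.0836×35.4) = 0.02365 K/W
R_total = 0.02788 K/W
Q = ΔT / R_total = 313 / 0.02788

Q ≈ 11200 W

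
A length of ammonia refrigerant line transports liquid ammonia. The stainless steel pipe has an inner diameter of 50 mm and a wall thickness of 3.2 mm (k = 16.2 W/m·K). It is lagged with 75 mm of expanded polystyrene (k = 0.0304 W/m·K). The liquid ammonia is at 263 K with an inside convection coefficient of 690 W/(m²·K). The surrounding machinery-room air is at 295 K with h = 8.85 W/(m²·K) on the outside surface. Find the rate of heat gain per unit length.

q′ ≈ 4.59 W/m

For a radial system each layer contributes R = ln(r_out/r_in)/(2πkL); films add R = 1/(hA).
R_inner film = 1/(h_i·2πr₁L) = 1/(690×2π×0.025×1) = 0.009226 K/W
R_stainless steel pipe wall = ln(28.2/25)/(2π×16.2×1) = 0.001183 K/W
R_expanded polystyrene = ln(103.2/28.2)/(2π×0.0304×1) = 6.792 K/W
R_outer film = 1/(h_o·2πr_oL) = 1/(8.85×2π×0.1032×1) = 0.1743 K/W
R_total = 6.977 K/W
Q = ΔT/R_total = 32/6.977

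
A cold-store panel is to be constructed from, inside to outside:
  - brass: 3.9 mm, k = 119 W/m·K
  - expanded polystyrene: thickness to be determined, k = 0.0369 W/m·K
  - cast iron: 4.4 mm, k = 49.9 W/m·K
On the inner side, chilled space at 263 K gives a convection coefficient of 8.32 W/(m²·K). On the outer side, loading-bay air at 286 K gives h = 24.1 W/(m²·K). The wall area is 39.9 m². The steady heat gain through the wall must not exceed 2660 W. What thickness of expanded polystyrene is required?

L ≈ 6.76 mm

Treating each layer as a thermal resistance in series:
R_inner film = 1/(h_i·A) = 1/(8.32×39.9) = 0.003012 K/W
R_brass = L/(kA) = 0.0039/(119×39.9) = 8.214×10^-7 K/W
R_cast iron = L/(kA) = 0.0044/(49.9×39.9) = 2.21×10^-6 K/W
R_outer film = 1/(h_o·A) = 1/(24.1×39.9) = 0.00104 K/W
Sum of the known resistances R_other = 0.004055 K/W
Required total resistance R_tot = ΔT/Q_allow = 23/2660 = 0.008647 K/W
R_expanded polystyrene = R_tot − R_other = 0.004591 K/W
L = R·k·A = 0.004591×0.0369×39.9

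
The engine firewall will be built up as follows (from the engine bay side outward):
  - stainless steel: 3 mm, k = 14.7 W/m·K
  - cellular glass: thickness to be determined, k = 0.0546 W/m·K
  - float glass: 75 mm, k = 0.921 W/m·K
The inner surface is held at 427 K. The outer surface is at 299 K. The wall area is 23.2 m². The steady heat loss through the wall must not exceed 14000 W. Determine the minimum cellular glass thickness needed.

L ≈ 7.12 mm

Model the wall as resistances in series:
R_stainless steel = L/(kA) = 0.003/(14.7×23.2) = 8.797×10^-6 K/W
R_float glass = L/(kA) = 0.075/(0.921×23.2) = 0.00351 K/W
Sum of the known resistances R_other = 0.003519 K/W
Required total resistance R_tot = ΔT/Q_allow = 128/14000 = 0.009143 K/W
R_cellular glass = R_tot − R_other = 0.005624 K/W
L = R·k·A = 0.005624×0.0546×23.2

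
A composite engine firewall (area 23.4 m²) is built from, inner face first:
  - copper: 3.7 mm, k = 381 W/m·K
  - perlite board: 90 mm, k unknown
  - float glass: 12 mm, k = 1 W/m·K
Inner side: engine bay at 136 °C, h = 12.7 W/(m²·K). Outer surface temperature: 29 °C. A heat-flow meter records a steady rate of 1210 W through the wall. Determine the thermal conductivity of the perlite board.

Using the resistance-network approach (series):
R_inner film = 1/(h_i·A) = 1/(12.7×23.4) = 0.003365 K/W
R_copper = L/(kA) = 0.0037/(381×23.4) = 4.15×10^-7 K/W
R_float glass = L/(kA) = 0.012/(1×23.4) = 5.128×10^-4 K/W
Sum of known resistances R_other = 0.003878 K/W
Total R = ΔT/Q = 107/1210 = 0.08843 K/W
R_perlite board = R_total − R_other = 0.08455 K/W
k = L/(R·A) = 0.09/(0.08455×23.4)

k ≈ 0.0455 W/(m·K)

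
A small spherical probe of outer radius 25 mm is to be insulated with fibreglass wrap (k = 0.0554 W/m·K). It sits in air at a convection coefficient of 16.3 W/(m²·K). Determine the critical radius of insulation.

r_cr ≈ 6.8 mm

For a sphere r_cr = 2k/h = 2×0.0554/16.3
r_cr = 6.8 mm; since the bare radius (25 mm) is above r_cr, any added insulation will reduce heat loss.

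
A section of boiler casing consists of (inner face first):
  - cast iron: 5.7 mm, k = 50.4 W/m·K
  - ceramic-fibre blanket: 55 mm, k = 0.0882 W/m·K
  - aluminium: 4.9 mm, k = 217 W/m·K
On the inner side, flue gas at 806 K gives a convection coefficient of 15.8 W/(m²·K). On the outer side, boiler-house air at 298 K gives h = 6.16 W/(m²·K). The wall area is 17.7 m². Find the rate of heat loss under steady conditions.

Q ≈ 10600 W

Thermal resistances in series:
R_inner film = 1/(h_i·A) = 1/(15.8×17.7) = 0.003576 K/W
R_cast iron = L/(kA) = 0.0057/(50.4×17.7) = 6.39×10^-6 K/W
R_ceramic-fibre blanket = L/(kA) = 0.055/(0.0882×17.7) = 0.03523 K/W
R_aluminium = L/(kA) = 0.0049/(217×17.7) = 1.276×10^-6 K/W
R_outer film = 1/(h_o·A) = 1/(6.16×17.7) = 0.009172 K/W
R_total = 0.04799 K/W
Q = ΔT / R_total = 508 / 0.04799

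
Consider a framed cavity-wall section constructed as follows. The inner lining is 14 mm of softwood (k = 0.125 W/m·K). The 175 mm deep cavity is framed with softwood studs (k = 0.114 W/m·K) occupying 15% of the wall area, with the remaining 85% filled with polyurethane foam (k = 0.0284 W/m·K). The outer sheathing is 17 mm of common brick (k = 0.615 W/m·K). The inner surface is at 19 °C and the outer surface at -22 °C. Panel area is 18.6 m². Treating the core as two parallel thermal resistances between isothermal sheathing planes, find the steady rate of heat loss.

Q ≈ 174 W

Sheathing layers in series; stud and cavity paths in parallel between them.
R_inner = 0.014/(0.125×18.6) = 0.006022 K/W
R_stud  = 0.175/(0.114×0.15×18.6) = 0.5502 K/W
R_cav   = 0.175/(0.0284×0.85×18.6) = 0.3898 K/W
1/R_core = 1/R_stud + 1/R_cav → R_core = 0.2281 K/W
R_outer = 0.017/(0.615×18.6) = 0.001486 K/W
R_total = 0.2357 K/W
Q = ΔT/R_total = 41/0.2357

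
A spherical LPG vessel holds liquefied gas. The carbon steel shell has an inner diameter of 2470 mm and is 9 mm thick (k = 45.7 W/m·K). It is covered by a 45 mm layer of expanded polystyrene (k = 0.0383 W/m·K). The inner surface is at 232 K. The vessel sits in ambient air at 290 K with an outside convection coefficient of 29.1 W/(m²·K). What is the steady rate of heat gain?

Spherical conduction: R = (1/r_in − 1/r_out)/(4πk) per layer; series-sum.
R_carbon steel shell = (1/1.235 − 1/1.244)/(4π×45.7) = 1.02×10^-5 K/W
R_expanded polystyrene = (1/1.244 − 1/1.289)/(4π×0.0383) = 0.05831 K/W
R_outer film = 1/(h·4πr_o²) = 1/(29.1×4π×1.289²) = 0.001646 K/W
R_total = 0.05996 K/W
Q = ΔT/R_total = 58/0.05996

Q ≈ 967 W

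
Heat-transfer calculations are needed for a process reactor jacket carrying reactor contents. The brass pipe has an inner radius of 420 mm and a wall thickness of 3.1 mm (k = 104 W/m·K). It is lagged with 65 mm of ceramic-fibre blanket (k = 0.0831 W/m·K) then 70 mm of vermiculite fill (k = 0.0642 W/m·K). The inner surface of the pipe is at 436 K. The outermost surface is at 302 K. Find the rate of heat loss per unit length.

q′ ≈ 221 W/m

Cylindrical conduction, so R = ln(r₂/r₁)/(2πkL) per layer, in series:
R_brass pipe wall = ln(423.1/420)/(2π×104×1) = 1.125×10^-5 K/W
R_ceramic-fibre blanket = ln(488.1/423.1)/(2π×0.0831×1) = 0.2737 K/W
R_vermiculite fill = ln(558.1/488.1)/(2π×0.0642×1) = 0.3322 K/W
R_total = 0.606 K/W
Q = ΔT/R_total = 134/0.606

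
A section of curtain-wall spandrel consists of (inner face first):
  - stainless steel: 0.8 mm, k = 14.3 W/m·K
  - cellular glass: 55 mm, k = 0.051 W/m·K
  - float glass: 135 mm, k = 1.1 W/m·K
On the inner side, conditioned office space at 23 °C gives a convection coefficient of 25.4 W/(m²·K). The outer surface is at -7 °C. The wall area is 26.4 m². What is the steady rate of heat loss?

Series thermal resistances:
R_inner film = 1/(h_i·A) = 1/(25.4×26.4) = 0.001491 K/W
R_stainless steel = L/(kA) = 0.0008/(14.3×26.4) = 2.119×10^-6 K/W
R_cellular glass = L/(kA) = 0.055/(0.051×26.4) = 0.04085 K/W
R_float glass = L/(kA) = 0.135/(1.1×26.4) = 0.004649 K/W
R_total = 0.04699 K/W
Q = ΔT / R_total = 30 / 0.04699

Q ≈ 638 W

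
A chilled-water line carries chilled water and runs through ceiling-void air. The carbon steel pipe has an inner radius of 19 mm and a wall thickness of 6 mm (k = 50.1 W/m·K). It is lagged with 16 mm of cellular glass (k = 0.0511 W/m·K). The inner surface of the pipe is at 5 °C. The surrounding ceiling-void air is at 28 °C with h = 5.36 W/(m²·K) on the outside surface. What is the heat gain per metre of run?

q′ ≈ 10.2 W/m

Cylindrical conduction, so R = ln(r₂/r₁)/(2πkL) per layer, in series:
R_carbon steel pipe wall = ln(25/19)/(2π×50.1×1) = 8.718×10^-4 K/W
R_cellular glass = ln(41/25)/(2π×0.0511×1) = 1.541 K/W
R_outer film = 1/(h_o·2πr_oL) = 1/(5.36×2π×0.041×1) = 0.7242 K/W
R_total = 2.266 K/W
Q = ΔT/R_total = 23/2.266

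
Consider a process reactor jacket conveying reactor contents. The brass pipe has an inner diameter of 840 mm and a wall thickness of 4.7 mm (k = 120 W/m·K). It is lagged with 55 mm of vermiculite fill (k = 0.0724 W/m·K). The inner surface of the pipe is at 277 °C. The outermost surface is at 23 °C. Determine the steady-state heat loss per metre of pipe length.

Radial resistances (cylindrical: R_cond = ln(r_o/r_i)/(2πkL), R_conv = 1/(h·2πrL)):
R_brass pipe wall = ln(424.7/420)/(2π×120×1) = 1.476×10^-5 K/W
R_vermiculite fill = ln(479.7/424.7)/(2π×0.0724×1) = 0.2677 K/W
R_total = 0.2677 K/W
Q = ΔT/R_total = 254/0.2677

q′ ≈ 949 W/m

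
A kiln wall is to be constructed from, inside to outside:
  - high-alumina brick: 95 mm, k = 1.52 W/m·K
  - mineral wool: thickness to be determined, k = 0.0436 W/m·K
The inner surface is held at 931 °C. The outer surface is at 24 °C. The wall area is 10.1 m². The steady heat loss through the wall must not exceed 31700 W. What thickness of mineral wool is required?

L ≈ 9.87 mm

Thermal resistances in series:
R_high-alumina brick = L/(kA) = 0.095/(1.52×10.1) = 0.006188 K/W
Sum of the known resistances R_other = 0.006188 K/W
Required total resistance R_tot = ΔT/Q_allow = 907/31700 = 0.02861 K/W
R_mineral wool = R_tot − R_other = 0.02242 K/W
L = R·k·A = 0.02242×0.0436×10.1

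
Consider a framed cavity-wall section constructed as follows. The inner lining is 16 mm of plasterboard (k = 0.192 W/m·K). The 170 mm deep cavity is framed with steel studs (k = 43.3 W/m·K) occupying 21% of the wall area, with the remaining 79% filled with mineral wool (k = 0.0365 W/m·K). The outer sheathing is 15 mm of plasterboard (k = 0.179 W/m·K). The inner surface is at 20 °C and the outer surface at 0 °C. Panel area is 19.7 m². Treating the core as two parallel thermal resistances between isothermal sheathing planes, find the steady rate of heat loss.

Sheathing layers in series; stud and cavity paths in parallel between them.
R_inner = 0.016/(0.192×19.7) = 0.00423 K/W
R_stud  = 0.17/(43.3×0.21×19.7) = 9.49×10^-4 K/W
R_cav   = 0.17/(0.0365×0.79×19.7) = 0.2993 K/W
1/R_core = 1/R_stud + 1/R_cav → R_core = 9.46×10^-4 K/W
R_outer = 0.015/(0.179×19.7) = 0.004254 K/W
R_total = 0.00943 K/W
Q = ΔT/R_total = 20/0.00943

Q ≈ 2120 W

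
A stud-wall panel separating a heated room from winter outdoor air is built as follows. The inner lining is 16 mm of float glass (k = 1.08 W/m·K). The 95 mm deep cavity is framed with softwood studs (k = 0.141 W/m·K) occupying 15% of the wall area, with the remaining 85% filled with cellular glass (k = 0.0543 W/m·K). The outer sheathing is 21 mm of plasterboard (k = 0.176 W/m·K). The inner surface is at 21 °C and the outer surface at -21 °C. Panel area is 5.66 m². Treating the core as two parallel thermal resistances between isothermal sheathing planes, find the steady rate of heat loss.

Sheathing layers in series; stud and cavity paths in parallel between them.
R_inner = 0.016/(1.08×5.66) = 0.002617 K/W
R_stud  = 0.095/(0.141×0.15×5.66) = 0.7936 K/W
R_cav   = 0.095/(0.0543×0.85×5.66) = 0.3637 K/W
1/R_core = 1/R_stud + 1/R_cav → R_core = 0.2494 K/W
R_outer = 0.021/(0.176×5.66) = 0.02108 K/W
R_total = 0.2731 K/W
Q = ΔT/R_total = 42/0.2731

Q ≈ 154 W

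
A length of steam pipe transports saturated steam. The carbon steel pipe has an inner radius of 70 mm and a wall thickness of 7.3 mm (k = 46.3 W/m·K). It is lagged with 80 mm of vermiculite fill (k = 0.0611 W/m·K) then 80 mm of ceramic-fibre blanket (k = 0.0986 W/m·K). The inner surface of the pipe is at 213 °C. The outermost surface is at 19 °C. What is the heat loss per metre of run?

q′ ≈ 77.1 W/m

For a radial system each layer contributes R = ln(r_out/r_in)/(2πkL); films add R = 1/(hA).
R_carbon steel pipe wall = ln(77.3/70)/(2π×46.3×1) = 3.41×10^-4 K/W
R_vermiculite fill = ln(157.3/77.3)/(2π×0.0611×1) = 1.851 K/W
R_ceramic-fibre blanket = ln(237.3/157.3)/(2π×0.0986×1) = 0.6637 K/W
R_total = 2.515 K/W
Q = ΔT/R_total = 194/2.515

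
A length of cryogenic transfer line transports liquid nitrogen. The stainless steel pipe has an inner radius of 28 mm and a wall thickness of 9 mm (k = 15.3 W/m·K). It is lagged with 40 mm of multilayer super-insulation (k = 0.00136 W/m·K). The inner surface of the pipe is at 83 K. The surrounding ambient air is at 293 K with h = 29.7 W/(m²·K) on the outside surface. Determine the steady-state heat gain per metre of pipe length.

Radial resistances (cylindrical: R_cond = ln(r_o/r_i)/(2πkL), R_conv = 1/(h·2πrL)):
R_stainless steel pipe wall = ln(37/28)/(2π×15.3×1) = 0.002899 K/W
R_multilayer super-insulation = ln(77/37)/(2π×0.00136×1) = 85.77 K/W
R_outer film = 1/(h_o·2πr_oL) = 1/(29.7×2π×0.077×1) = 0.06959 K/W
R_total = 85.84 K/W
Q = ΔT/R_total = 210/85.84

q′ ≈ 2.45 W/m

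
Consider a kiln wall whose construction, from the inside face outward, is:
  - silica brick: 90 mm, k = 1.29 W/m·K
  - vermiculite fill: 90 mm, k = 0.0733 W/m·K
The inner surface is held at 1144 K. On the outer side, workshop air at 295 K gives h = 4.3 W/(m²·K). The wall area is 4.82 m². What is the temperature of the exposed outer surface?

T ≈ 424 K

Using the resistance-network approach (series):
R_silica brick = L/(kA) = 0.09/(1.29×4.82) = 0.01447 K/W
R_vermiculite fill = L/(kA) = 0.09/(0.0733×4.82) = 0.2547 K/W
R_outer film = 1/(h_o·A) = 1/(4.3×4.82) = 0.04825 K/W
R_total = 0.3175 K/W;  Q = ΔT/R_total = 849/0.3175 = 2674 W
T_interface = T_inner − Q·ΣR(inner→interface) = 1144 − 2670×0.2692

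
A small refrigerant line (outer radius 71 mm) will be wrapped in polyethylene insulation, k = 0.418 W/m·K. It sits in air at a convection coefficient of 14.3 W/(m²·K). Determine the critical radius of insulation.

For a cylinder r_cr = k/h = 0.418/14.3
r_cr = 29.2 mm; since the bare radius (71 mm) is above r_cr, any added insulation will reduce heat loss.

r_cr ≈ 29.2 mm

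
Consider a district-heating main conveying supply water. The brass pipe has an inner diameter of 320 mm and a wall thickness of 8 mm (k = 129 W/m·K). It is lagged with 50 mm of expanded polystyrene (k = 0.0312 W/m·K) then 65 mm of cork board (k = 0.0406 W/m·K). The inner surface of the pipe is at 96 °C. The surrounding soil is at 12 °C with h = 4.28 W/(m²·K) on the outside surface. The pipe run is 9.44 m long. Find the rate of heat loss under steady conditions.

Q ≈ 319 W

Cylindrical conduction, so R = ln(r₂/r₁)/(2πkL) per layer, in series:
R_brass pipe wall = ln(168/160)/(2π×129×9.44) = 6.377×10^-6 K/W
R_expanded polystyrene = ln(218/168)/(2π×0.0312×9.44) = 0.1408 K/W
R_cork board = ln(283/218)/(2π×0.0406×9.44) = 0.1084 K/W
R_outer film = 1/(h_o·2πr_oL) = 1/(4.28×2π×0.283×9.44) = 0.01392 K/W
R_total = 0.2631 K/W
Q = ΔT/R_total = 84/0.2631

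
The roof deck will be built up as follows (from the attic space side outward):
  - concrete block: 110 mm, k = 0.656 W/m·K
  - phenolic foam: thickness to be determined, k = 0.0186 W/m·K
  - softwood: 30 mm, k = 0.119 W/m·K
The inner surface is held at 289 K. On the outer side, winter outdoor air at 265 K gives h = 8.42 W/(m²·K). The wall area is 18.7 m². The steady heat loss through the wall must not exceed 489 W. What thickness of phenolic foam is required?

Thermal resistances in series:
R_concrete block = L/(kA) = 0.11/(0.656×18.7) = 0.008967 K/W
R_softwood = L/(kA) = 0.03/(0.119×18.7) = 0.01348 K/W
R_outer film = 1/(h_o·A) = 1/(8.42×18.7) = 0.006351 K/W
Sum of the known resistances R_other = 0.0288 K/W
Required total resistance R_tot = ΔT/Q_allow = 24/489 = 0.04908 K/W
R_phenolic foam = R_tot − R_other = 0.02028 K/W
L = R·k·A = 0.02028×0.0186×18.7

L ≈ 7.05 mm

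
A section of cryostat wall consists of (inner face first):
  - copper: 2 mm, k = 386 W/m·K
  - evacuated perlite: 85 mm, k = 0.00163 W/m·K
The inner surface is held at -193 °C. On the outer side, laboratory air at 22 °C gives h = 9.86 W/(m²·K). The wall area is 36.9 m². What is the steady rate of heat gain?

Q ≈ 152 W

Using the resistance-network approach (series):
R_copper = L/(kA) = 0.002/(386×36.9) = 1.404×10^-7 K/W
R_evacuated perlite = L/(kA) = 0.085/(0.00163×36.9) = 1.413 K/W
R_outer film = 1/(h_o·A) = 1/(9.86×36.9) = 0.002749 K/W
R_total = 1.416 K/W
Q = ΔT / R_total = 215 / 1.416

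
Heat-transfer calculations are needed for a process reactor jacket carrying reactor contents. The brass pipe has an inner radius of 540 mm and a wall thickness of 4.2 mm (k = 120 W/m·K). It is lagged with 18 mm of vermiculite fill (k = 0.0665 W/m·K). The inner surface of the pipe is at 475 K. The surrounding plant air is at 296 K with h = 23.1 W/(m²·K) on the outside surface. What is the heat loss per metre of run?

q′ ≈ 1990 W/m

Per-layer cylindrical resistances, series-summed:
R_brass pipe wall = ln(544.2/540)/(2π×120×1) = 1.028×10^-5 K/W
R_vermiculite fill = ln(562.2/544.2)/(2π×0.0665×1) = 0.07788 K/W
R_outer film = 1/(h_o·2πr_oL) = 1/(23.1×2π×0.5622×1) = 0.01226 K/W
R_total = 0.09015 K/W
Q = ΔT/R_total = 179/0.09015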